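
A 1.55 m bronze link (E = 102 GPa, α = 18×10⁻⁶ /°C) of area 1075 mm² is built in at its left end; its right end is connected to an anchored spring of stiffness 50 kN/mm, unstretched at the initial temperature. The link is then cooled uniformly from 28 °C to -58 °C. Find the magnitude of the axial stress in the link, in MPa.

If the spring were absent the link would shorten by αΔT L = 18×10⁻⁶ × 86 × 1550 = 2.399 mm.
With a force P in the spring, the elastic change of the link is PL/(AE) and that of the spring is P/k; compatibility requires their sum to equal δ_free.
P [ L/(AE) + 1/k ] = δ_free → P [ 1550/(1075×102×10³) + 1/(50×10³) ] = 2.399.
P = 2.399 / 3.414×10⁻⁵ = 70290 N.
σ = P/A = 70290/1075 = 65.39 MPa.

σ ≈ 65.4 MPa (tensile)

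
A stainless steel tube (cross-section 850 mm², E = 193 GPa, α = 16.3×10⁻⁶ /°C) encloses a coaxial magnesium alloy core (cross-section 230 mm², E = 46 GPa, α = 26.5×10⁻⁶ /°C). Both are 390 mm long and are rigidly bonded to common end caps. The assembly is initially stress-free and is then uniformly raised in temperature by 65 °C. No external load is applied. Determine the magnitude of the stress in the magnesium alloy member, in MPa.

The magnesium alloy has the larger α, so on heating it would change length more than the stainless steel if both were free. The rigid plates force a common final length, so the magnesium alloy is put into compression and the stainless steel into tension, with equal and opposite forces P (no external load).
Setting the final lengths equal and cancelling L: (α₁ − α₂)ΔT = P/(A₁E₁) + P/(A₂E₂).
|α₁ − α₂|·ΔT = 10.2×10⁻⁶ × 65 = 0.000663.
1/(A₁E₁) + 1/(A₂E₂) = 1/(850×193×10³) + 1/(230×46×10³) = 1.006×10⁻⁷ N⁻¹.
P = 0.000663 / 1.006×10⁻⁷ = 6590 N = 6.59 kN.
σ_{magnesium alloy} = P/A₂ = 6590/230 = 28.65 MPa, compressive.

σ ≈ 28.7 MPa (compressive)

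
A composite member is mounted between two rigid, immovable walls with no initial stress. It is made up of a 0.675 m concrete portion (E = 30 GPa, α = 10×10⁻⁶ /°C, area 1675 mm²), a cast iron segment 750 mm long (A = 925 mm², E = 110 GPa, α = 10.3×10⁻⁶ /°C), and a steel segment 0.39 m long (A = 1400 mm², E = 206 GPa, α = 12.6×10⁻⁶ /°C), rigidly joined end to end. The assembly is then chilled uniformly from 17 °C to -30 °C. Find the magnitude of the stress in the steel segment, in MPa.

σ ≈ 29.4 MPa (tensile)

Free thermal contraction of the whole bar: Σ αᵢΔT Lᵢ = 10×10⁻⁶×47×675 + 10.3×10⁻⁶×47×750 + 12.6×10⁻⁶×47×390 = 0.9113 mm.
Since the ends are fixed, an axial force P builds up, equal in every segment, with P · Σ Lᵢ/(AᵢEᵢ) = δ_free.
The series flexibility is Σ Lᵢ/(AᵢEᵢ) = 675/(1675×30×10³) + 750/(925×110×10³) + 390/(1400×206×10³) = 2.216×10⁻⁵ mm/N.
P = 0.9113 / 2.216×10⁻⁵ = 41130 N = 41.13 kN, tensile.
σ_{steel} = P / A = 41130 / 1400 = 29.38 MPa.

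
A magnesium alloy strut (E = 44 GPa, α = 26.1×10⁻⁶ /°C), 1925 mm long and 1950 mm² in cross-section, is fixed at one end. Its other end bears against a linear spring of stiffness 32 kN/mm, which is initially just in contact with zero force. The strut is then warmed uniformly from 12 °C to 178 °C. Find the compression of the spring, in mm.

The unrestrained thermal change is αΔT L = 26.1×10⁻⁶ × 166 × 1925 = 8.34 mm.
With a force P in the spring, the elastic change of the strut is PL/(AE) and that of the spring is P/k; compatibility requires their sum to equal δ_free.
So P = δ_free / [L/(AE) + 1/k] = 8.34 / [ 1925/(1950×44×10³) + 1/(32×10³) ].
P = 8.34 / 5.369×10⁻⁵ = 155400 N.
Spring compression = P/k = 155400/(32×10³) = 4.855 mm.

δ ≈ 4.85 mm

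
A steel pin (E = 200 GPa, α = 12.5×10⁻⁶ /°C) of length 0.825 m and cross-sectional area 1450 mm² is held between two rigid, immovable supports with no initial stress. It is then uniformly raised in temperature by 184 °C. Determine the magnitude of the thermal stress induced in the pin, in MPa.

σ ≈ 460 MPa (compressive)

With length fixed, the mechanical strain must cancel the thermal strain αΔT = 12.5×10⁻⁶ × 184 = 2300×10⁻⁶.
Hence σ = E·αΔT = 200×10³ × 2300×10⁻⁶ = 460 MPa, compressive.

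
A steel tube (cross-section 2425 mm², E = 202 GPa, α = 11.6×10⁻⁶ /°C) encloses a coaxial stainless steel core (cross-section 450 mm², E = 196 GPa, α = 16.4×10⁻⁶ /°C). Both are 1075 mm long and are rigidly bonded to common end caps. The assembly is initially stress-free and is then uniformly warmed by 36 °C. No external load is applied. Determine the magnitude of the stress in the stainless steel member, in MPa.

Both members must finish at the same length. With the larger α, the stainless steel tends to over-expand; the plates restrain it, putting the stainless steel in compression and the steel in tension. With no external load the two internal forces are equal and opposite, magnitude P.
Setting the final lengths equal and cancelling L: (α₁ − α₂)ΔT = P/(A₁E₁) + P/(A₂E₂).
|α₁ − α₂|·ΔT = 4.8×10⁻⁶ × 36 = 0.0001728.
1/(A₁E₁) + 1/(A₂E₂) = 1/(2425×202×10³) + 1/(450×196×10³) = 1.338×10⁻⁸ N⁻¹.
So P = 0.0001728 / 1.338×10⁻⁸ = 12.92 kN.
σ_{stainless steel} = P/A₂ = 12920/450 = 28.7 MPa, compressive.

σ ≈ 28.7 MPa (compressive)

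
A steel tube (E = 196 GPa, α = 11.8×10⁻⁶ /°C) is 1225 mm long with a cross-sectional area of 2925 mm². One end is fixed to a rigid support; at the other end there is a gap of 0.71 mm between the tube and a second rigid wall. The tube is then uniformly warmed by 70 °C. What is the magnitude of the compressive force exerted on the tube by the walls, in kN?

Unrestrained expansion: δ_free = αΔT L = 11.8×10⁻⁶ × 70 × 1225 = 1.012 mm.
The gap closes (δ_free > 0.71 mm) and the wall then resists a further 1.012 − 0.71 = 0.3018 mm of expansion.
So σ = E(δ_free − g)/L = 196×10³ × 0.3018/1225 = 48.3 MPa.
Force on the wall = σA = 48.3 × 2925 mm² = 141.3 kN.

P ≈ 141 kN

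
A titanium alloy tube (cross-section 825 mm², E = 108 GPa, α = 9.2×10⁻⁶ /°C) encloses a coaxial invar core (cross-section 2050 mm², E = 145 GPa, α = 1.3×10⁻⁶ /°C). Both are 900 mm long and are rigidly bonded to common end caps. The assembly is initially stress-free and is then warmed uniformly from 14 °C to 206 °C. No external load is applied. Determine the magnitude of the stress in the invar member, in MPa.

Both members must finish at the same length. With the larger α, the titanium alloy tends to over-expand; the plates restrain it, putting the titanium alloy in compression and the invar in tension. With no external load the two internal forces are equal and opposite, magnitude P.
Compatibility of the two members (thermal + elastic change equal): (α₁ − α₂)ΔT = P·[1/(A₁E₁) + 1/(A₂E₂)].
|α₁ − α₂|·ΔT = 7.9×10⁻⁶ × 192 = 0.001517.
1/(A₁E₁) + 1/(A₂E₂) = 1/(825×108×10³) + 1/(2050×145×10³) = 1.459×10⁻⁸ N⁻¹.
P = 0.001517 / 1.459×10⁻⁸ = 104000 N = 104 kN.
σ_{invar} = P/A₂ = 104000/2050 = 50.72 MPa, tensile.

σ ≈ 50.7 MPa (tensile)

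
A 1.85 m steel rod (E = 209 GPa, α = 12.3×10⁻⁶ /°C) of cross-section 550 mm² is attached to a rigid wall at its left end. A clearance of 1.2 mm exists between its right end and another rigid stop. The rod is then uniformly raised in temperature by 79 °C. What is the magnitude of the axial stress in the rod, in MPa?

Free thermal elongation = αΔT L = 12.3×10⁻⁶ × 79 × 1850 = 1.798 mm.
The gap closes (δ_free > 1.2 mm) and the wall then resists a further 1.798 − 1.2 = 0.5976 mm of expansion.
So σ = E(δ_free − g)/L = 209×10³ × 0.5976/1850 = 67.52 MPa.

σ ≈ 67.5 MPa (compressive)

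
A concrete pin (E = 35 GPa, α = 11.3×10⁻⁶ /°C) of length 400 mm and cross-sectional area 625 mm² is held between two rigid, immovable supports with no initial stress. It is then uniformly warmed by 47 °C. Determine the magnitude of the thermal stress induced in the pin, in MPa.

σ ≈ 18.6 MPa (compressive)

The supports are rigid, so the total axial strain is zero. The restrained thermal strain is ε = αΔT = 11.3×10⁻⁶ × 47 = 531.1×10⁻⁶.
The stress required to suppress this strain is σ = Eε = 35×10³ × 531.1×10⁻⁶ = 18.59 MPa, compressive since the pin is trying to expand.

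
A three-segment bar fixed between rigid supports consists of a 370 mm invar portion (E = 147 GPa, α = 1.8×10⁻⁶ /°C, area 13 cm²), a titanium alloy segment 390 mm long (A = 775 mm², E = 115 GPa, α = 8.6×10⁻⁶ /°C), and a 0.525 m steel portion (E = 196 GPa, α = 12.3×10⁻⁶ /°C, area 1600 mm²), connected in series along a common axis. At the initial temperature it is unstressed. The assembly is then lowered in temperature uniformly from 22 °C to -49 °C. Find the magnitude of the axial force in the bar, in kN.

P ≈ 93.1 kN (tensile)

If the supports were absent, the total length change would be Σ αᵢΔT Lᵢ = 1.8×10⁻⁶×71×370 + 8.6×10⁻⁶×71×390 + 12.3×10⁻⁶×71×525 = 0.7439 mm.
The rigid supports impose zero overall length change; the single axial force P common to all segments must satisfy P Σ Lᵢ/(AᵢEᵢ) = δ_free.
The series flexibility is Σ Lᵢ/(AᵢEᵢ) = 370/(1300×147×10³) + 390/(775×115×10³) + 525/(1600×196×10³) = 7.986×10⁻⁶ mm/N.
P = 0.7439 / 7.986×10⁻⁶ = 93150 N = 93.15 kN, tensile.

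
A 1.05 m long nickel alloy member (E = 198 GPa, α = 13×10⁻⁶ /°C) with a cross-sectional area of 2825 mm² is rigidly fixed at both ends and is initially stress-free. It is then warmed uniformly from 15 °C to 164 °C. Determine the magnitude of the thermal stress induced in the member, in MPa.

σ ≈ 384 MPa (compressive)

Because both ends are immovable the net strain is zero, and the suppressed thermal strain is αΔT = 13×10⁻⁶ × 149 = 1937×10⁻⁶.
The stress required to suppress this strain is σ = Eε = 198×10³ × 1937×10⁻⁶ = 383.5 MPa, compressive since the member is trying to expand.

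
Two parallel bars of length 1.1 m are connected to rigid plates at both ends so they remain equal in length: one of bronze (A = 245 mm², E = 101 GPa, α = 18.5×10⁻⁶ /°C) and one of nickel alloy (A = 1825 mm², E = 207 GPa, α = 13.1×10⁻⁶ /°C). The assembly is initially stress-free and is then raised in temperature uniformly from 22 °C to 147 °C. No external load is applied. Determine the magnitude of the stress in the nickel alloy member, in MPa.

The bronze has the larger α, so on heating it would change length more than the nickel alloy if both were free. The rigid plates force a common final length, so the bronze is put into compression and the nickel alloy into tension, with equal and opposite forces P (no external load).
Setting the final lengths equal and cancelling L: (α₁ − α₂)ΔT = P/(A₁E₁) + P/(A₂E₂).
|α₁ − α₂|·ΔT = 5.4×10⁻⁶ × 125 = 0.000675.
1/(A₁E₁) + 1/(A₂E₂) = 1/(245×101×10³) + 1/(1825×207×10³) = 4.306×10⁻⁸ N⁻¹.
P = 0.000675 / 4.306×10⁻⁸ = 15680 N = 15.68 kN.
σ_{nickel alloy} = P/A₂ = 15680/1825 = 8.59 MPa, tensile.

σ ≈ 8.59 MPa (tensile)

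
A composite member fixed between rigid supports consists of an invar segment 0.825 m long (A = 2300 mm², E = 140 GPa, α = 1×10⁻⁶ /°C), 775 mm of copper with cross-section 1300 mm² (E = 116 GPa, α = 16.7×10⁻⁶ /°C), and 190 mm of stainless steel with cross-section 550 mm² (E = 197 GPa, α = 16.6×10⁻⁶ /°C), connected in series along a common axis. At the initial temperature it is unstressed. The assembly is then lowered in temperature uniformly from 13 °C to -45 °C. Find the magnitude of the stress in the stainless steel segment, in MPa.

If the supports were absent, the total length change would be Σ αᵢΔT Lᵢ = 1×10⁻⁶×58×825 + 16.7×10⁻⁶×58×775 + 16.6×10⁻⁶×58×190 = 0.9814 mm.
The rigid supports impose zero overall length change; the single axial force P common to all segments must satisfy P Σ Lᵢ/(AᵢEᵢ) = δ_free.
The series flexibility is Σ Lᵢ/(AᵢEᵢ) = 825/(2300×140×10³) + 775/(1300×116×10³) + 190/(550×197×10³) = 9.455×10⁻⁶ mm/N.
Hence P = δ_free / Σ(L/AE) = 0.9814/9.455×10⁻⁶ = 103.8 kN (tensile).
σ_{stainless steel} = P / A = 103800 / 550 = 188.7 MPa.

σ ≈ 189 MPa (tensile)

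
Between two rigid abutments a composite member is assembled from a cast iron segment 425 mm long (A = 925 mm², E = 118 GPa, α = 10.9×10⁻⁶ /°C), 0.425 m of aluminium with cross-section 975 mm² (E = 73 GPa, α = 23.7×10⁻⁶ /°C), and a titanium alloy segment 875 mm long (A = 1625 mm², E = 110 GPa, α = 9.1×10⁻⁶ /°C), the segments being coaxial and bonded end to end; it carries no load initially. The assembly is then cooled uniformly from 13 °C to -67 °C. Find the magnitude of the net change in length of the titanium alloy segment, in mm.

|ΔL| ≈ 0.0356 mm

Free thermal contraction of the whole bar: Σ αᵢΔT Lᵢ = 10.9×10⁻⁶×80×425 + 23.7×10⁻⁶×80×425 + 9.1×10⁻⁶×80×875 = 1.813 mm.
The walls prevent any net length change, so an axial force P (same in every segment) develops. Compatibility: P · Σ Lᵢ/(AᵢEᵢ) = δ_free.
The series flexibility is Σ Lᵢ/(AᵢEᵢ) = 425/(925×118×10³) + 425/(975×73×10³) + 875/(1625×110×10³) = 1.476×10⁻⁵ mm/N.
P = 1.813 / 1.476×10⁻⁵ = 122900 N = 122.9 kN, tensile.
For the titanium alloy segment, free thermal change = 9.1×10⁻⁶×80×875 = 0.637 mm and elastic change from P = 122900×875/(1625×110×10³) = 0.6014 mm; these oppose, so the net change is 0.0356 mm (segment shortens).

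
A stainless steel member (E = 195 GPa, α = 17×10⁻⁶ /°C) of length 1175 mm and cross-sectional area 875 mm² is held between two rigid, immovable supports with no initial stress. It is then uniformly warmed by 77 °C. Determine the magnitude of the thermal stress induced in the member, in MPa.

Because both ends are immovable the net strain is zero, and the suppressed thermal strain is αΔT = 17×10⁻⁶ × 77 = 1309×10⁻⁶.
Hence σ = E·αΔT = 195×10³ × 1309×10⁻⁶ = 255.3 MPa, compressive.

σ ≈ 255 MPa (compressive)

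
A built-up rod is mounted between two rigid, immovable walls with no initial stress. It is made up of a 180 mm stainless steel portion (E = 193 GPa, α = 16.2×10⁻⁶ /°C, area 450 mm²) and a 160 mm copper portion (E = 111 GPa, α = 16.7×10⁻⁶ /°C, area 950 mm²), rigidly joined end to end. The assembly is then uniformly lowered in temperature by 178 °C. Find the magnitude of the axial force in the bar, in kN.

P ≈ 277 kN (tensile)

Free thermal contraction of the whole bar: Σ αᵢΔT Lᵢ = 16.2×10⁻⁶×178×180 + 16.7×10⁻⁶×178×160 = 0.9947 mm.
The rigid supports impose zero overall length change; the single axial force P common to all segments must satisfy P Σ Lᵢ/(AᵢEᵢ) = δ_free.
Σ Lᵢ/(AᵢEᵢ) = 180/(450×193×10³) + 160/(950×111×10³) = 3.59×10⁻⁶ mm/N.
So P = 0.9947 / 3.59×10⁻⁶ = 277.1 kN, tensile.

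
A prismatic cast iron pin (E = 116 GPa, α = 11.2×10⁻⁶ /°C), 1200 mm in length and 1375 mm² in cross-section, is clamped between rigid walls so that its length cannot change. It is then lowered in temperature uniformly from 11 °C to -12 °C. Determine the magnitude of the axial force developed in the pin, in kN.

P ≈ 41.1 kN (tensile)

With zero net strain, σ = E·αΔT = 116 GPa × 11.2×10⁻⁶ × 23 = 29.88 MPa.
P = AEαΔT = 1375 × 116×10³ × 11.2×10⁻⁶ × 23 = 41.09 kN (tensile).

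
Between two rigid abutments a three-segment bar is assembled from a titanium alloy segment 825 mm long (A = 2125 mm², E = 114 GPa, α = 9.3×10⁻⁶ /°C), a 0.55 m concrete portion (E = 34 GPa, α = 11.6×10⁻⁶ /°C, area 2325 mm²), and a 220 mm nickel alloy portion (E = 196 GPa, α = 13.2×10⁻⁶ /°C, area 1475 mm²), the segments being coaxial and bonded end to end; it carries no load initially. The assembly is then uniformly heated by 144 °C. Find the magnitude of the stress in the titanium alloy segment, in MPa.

Free thermal expansion of the whole bar: Σ αᵢΔT Lᵢ = 9.3×10⁻⁶×144×825 + 11.6×10⁻⁶×144×550 + 13.2×10⁻⁶×144×220 = 2.442 mm.
The walls prevent any net length change, so an axial force P (same in every segment) develops. Compatibility: P · Σ Lᵢ/(AᵢEᵢ) = δ_free.
Σ Lᵢ/(AᵢEᵢ) = 825/(2125×114×10³) + 550/(2325×34×10³) + 220/(1475×196×10³) = 1.112×10⁻⁵ mm/N.
P = 2.442 / 1.112×10⁻⁵ = 219500 N = 219.5 kN, compressive.
σ_{titanium alloy} = P / A = 219500 / 2125 = 103.3 MPa.

σ ≈ 103 MPa (compressive)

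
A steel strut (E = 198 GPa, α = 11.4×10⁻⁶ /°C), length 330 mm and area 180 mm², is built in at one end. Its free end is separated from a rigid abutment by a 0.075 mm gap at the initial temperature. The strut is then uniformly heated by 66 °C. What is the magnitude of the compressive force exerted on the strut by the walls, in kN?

Unrestrained expansion: δ_free = αΔT L = 11.4×10⁻⁶ × 66 × 330 = 0.2483 mm.
This exceeds the 0.075 mm gap, so the wall pushes back. The portion of expansion that must be recovered elastically is δ_free − gap = 0.2483 − 0.075 = 0.1733 mm.
So σ = E(δ_free − g)/L = 198×10³ × 0.1733/330 = 104 MPa.
P = σA = 104 × 180 = 18.72 kN.

P ≈ 18.7 kN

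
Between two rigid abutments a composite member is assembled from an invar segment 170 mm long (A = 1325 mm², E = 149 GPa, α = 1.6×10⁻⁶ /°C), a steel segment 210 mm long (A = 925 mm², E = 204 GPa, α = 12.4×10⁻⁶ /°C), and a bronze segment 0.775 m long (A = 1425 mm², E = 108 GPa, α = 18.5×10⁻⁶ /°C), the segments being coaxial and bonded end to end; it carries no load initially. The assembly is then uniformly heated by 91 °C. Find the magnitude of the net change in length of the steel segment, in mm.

With the walls removed the bar would change length by δ_free = Σ αᵢΔT Lᵢ = 1.6×10⁻⁶×91×170 + 12.4×10⁻⁶×91×210 + 18.5×10⁻⁶×91×775 = 1.566 mm.
The rigid supports impose zero overall length change; the single axial force P common to all segments must satisfy P Σ Lᵢ/(AᵢEᵢ) = δ_free.
Σ Lᵢ/(AᵢEᵢ) = 170/(1325×149×10³) + 210/(925×204×10³) + 775/(1425×108×10³) = 7.01×10⁻⁶ mm/N.
P = 1.566 / 7.01×10⁻⁶ = 223500 N = 223.5 kN, compressive.
For the steel segment, free thermal change = 12.4×10⁻⁶×91×210 = 0.237 mm and elastic change from P = 223500×210/(925×204×10³) = 0.2487 mm; these oppose, so the net change is 0.0117 mm (segment shortens).

|ΔL| ≈ 0.0117 mm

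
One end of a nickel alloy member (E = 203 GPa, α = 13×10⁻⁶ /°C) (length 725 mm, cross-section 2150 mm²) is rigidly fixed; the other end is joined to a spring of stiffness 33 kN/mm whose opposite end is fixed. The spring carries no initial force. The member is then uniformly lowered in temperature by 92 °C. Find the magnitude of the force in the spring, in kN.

If the spring were absent the member would shorten by αΔT L = 13×10⁻⁶ × 92 × 725 = 0.8671 mm.
With a force P in the spring, the elastic change of the member is PL/(AE) and that of the spring is P/k; compatibility requires their sum to equal δ_free.
P [ L/(AE) + 1/k ] = δ_free → P [ 725/(2150×203×10³) + 1/(33×10³) ] = 0.8671.
P = 0.8671 / 3.196×10⁻⁵ = 27130 N.

P ≈ 27.1 kN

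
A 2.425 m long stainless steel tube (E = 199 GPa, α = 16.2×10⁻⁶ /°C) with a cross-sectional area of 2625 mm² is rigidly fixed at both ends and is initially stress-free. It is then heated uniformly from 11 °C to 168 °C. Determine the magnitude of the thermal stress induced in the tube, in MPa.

The supports are rigid, so the total axial strain is zero. The restrained thermal strain is ε = αΔT = 16.2×10⁻⁶ × 157 = 2543.4×10⁻⁶.
The stress required to suppress this strain is σ = Eε = 199×10³ × 2543.4×10⁻⁶ = 506.1 MPa, compressive since the tube is trying to expand.

σ ≈ 506 MPa (compressive)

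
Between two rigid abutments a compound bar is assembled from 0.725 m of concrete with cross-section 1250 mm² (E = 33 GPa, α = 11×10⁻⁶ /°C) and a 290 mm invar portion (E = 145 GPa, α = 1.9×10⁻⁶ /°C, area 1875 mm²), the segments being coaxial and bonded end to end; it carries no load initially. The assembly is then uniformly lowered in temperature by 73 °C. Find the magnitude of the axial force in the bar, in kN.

If the supports were absent, the total length change would be Σ αᵢΔT Lᵢ = 11×10⁻⁶×73×725 + 1.9×10⁻⁶×73×290 = 0.6224 mm.
Since the ends are fixed, an axial force P builds up, equal in every segment, with P · Σ Lᵢ/(AᵢEᵢ) = δ_free.
The series flexibility is Σ Lᵢ/(AᵢEᵢ) = 725/(1250×33×10³) + 290/(1875×145×10³) = 1.864×10⁻⁵ mm/N.
So P = 0.6224 / 1.864×10⁻⁵ = 33.39 kN, tensile.

P ≈ 33.4 kN (tensile)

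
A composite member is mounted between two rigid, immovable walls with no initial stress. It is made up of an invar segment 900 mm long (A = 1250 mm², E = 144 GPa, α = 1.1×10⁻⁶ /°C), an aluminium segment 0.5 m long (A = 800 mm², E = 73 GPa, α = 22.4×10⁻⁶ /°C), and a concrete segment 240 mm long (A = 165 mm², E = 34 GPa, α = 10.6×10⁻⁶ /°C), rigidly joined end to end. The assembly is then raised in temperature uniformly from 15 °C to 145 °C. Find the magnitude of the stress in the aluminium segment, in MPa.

σ ≈ 42.5 MPa (compressive)

If the supports were absent, the total length change would be Σ αᵢΔT Lᵢ = 1.1×10⁻⁶×130×900 + 22.4×10⁻⁶×130×500 + 10.6×10⁻⁶×130×240 = 1.915 mm.
The rigid supports impose zero overall length change; the single axial force P common to all segments must satisfy P Σ Lᵢ/(AᵢEᵢ) = δ_free.
The series flexibility is Σ Lᵢ/(AᵢEᵢ) = 900/(1250×144×10³) + 500/(800×73×10³) + 240/(165×34×10³) = 5.634×10⁻⁵ mm/N.
So P = 1.915 / 5.634×10⁻⁵ = 34 kN, compressive.
σ_{aluminium} = P / A = 34000 / 800 = 42.5 MPa.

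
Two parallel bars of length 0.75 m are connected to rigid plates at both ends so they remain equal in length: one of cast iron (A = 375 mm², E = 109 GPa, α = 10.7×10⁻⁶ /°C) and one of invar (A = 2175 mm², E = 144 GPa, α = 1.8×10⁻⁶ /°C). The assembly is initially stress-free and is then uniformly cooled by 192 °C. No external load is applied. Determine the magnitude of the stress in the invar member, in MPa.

σ ≈ 28.4 MPa (compressive)

Both members must finish at the same length. With the larger α, the cast iron tends to over-contract; the plates restrain it, putting the cast iron in tension and the invar in compression. With no external load the two internal forces are equal and opposite, magnitude P.
Compatibility of the two members (thermal + elastic change equal): (α₁ − α₂)ΔT = P·[1/(A₁E₁) + 1/(A₂E₂)].
|α₁ − α₂|·ΔT = 8.9×10⁻⁶ × 192 = 0.001709.
1/(A₁E₁) + 1/(A₂E₂) = 1/(375×109×10³) + 1/(2175×144×10³) = 2.766×10⁻⁸ N⁻¹.
P = 0.001709 / 2.766×10⁻⁸ = 61780 N = 61.78 kN.
σ_{invar} = P/A₂ = 61780/2175 = 28.41 MPa, compressive.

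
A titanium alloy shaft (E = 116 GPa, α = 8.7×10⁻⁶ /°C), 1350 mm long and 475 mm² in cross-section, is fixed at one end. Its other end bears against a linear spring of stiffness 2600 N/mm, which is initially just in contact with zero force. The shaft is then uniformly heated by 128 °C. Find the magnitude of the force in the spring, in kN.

P ≈ 3.67 kN

Free thermal expansion: δ_free = αΔT L = 8.7×10⁻⁶ × 128 × 1350 = 1.503 mm.
With a force P in the spring, the elastic change of the shaft is PL/(AE) and that of the spring is P/k; compatibility requires their sum to equal δ_free.
So P = δ_free / [L/(AE) + 1/k] = 1.503 / [ 1350/(475×116×10³) + 1/(2600) ].
P = 1.503 / 0.0004091 = 3675 N.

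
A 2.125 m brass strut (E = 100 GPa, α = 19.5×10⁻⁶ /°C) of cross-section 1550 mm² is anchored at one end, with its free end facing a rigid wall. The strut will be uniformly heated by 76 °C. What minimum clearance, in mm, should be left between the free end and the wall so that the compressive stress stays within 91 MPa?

g ≈ 1.22 mm

With no wall the strut would lengthen by αΔT L = 19.5×10⁻⁶ × 76 × 2125 = 3.149 mm.
At the allowable stress the elastic shortening the wall may impose is σL/E = 91 × 2125 / (100×10³) = 1.934 mm.
The gap must absorb the remainder: g_min = 3.149 − 1.934 = 1.215 mm.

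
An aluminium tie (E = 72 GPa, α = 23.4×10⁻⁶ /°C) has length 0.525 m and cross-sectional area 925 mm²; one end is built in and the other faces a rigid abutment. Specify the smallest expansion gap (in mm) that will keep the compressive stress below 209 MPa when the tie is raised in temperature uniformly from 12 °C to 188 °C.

g ≈ 0.638 mm

Free expansion if unrestrained: δ_free = αΔT L = 23.4×10⁻⁶ × 176 × 525 = 2.162 mm.
At the allowable stress the elastic shortening the wall may impose is σL/E = 209 × 525 / (72×10³) = 1.524 mm.
The gap must absorb the remainder: g_min = 2.162 − 1.524 = 0.6382 mm.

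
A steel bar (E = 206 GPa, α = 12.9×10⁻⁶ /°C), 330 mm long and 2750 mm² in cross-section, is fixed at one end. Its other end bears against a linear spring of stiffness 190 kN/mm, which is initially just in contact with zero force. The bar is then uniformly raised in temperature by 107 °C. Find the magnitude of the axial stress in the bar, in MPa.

The unrestrained thermal change is αΔT L = 12.9×10⁻⁶ × 107 × 330 = 0.4555 mm.
Let P be the compressive force at the spring. The bar shortens elastically by PL/(AE) and the spring compresses by P/k; together these equal δ_free.
P [ L/(AE) + 1/k ] = δ_free → P [ 330/(2750×206×10³) + 1/(190×10³) ] = 0.4555.
P = 0.4555 / 5.846×10⁻⁶ = 77920 N.
σ = P/A = 77920/2750 = 28.33 MPa.

σ ≈ 28.3 MPa (compressive)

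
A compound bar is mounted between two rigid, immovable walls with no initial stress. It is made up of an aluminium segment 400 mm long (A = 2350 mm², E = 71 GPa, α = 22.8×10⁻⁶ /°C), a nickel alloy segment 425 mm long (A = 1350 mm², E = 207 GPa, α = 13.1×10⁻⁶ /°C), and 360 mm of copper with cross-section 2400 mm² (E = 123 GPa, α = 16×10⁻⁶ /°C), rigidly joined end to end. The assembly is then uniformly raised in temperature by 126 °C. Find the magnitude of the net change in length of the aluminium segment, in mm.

|ΔL| ≈ 0.0531 mm

With the walls removed the bar would change length by δ_free = Σ αᵢΔT Lᵢ = 22.8×10⁻⁶×126×400 + 13.1×10⁻⁶×126×425 + 16×10⁻⁶×126×360 = 2.576 mm.
Since the ends are fixed, an axial force P builds up, equal in every segment, with P · Σ Lᵢ/(AᵢEᵢ) = δ_free.
The series flexibility is Σ Lᵢ/(AᵢEᵢ) = 400/(2350×71×10³) + 425/(1350×207×10³) + 360/(2400×123×10³) = 5.138×10⁻⁶ mm/N.
P = 2.576 / 5.138×10⁻⁶ = 501500 N = 501.5 kN, compressive.
For the aluminium segment, free thermal change = 22.8×10⁻⁶×126×400 = 1.149 mm and elastic change from P = 501500×400/(2350×71×10³) = 1.202 mm; these oppose, so the net change is 0.0531 mm (segment shortens).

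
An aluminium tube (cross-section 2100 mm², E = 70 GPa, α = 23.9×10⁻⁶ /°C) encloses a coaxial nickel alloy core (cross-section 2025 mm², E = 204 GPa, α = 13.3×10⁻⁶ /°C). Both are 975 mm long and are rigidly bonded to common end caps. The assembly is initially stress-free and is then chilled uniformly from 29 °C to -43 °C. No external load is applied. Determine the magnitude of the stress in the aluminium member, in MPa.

Equilibrium of a rigid end plate with no external load gives equal and opposite internal forces ±P in the two members. Since α_{aluminium} > α_{nickel alloy}, cooling drives the aluminium into tension and the nickel alloy into compression.
Compatibility of the two members (thermal + elastic change equal): (α₁ − α₂)ΔT = P·[1/(A₁E₁) + 1/(A₂E₂)].
|α₁ − α₂|·ΔT = 10.6×10⁻⁶ × 72 = 0.0007632.
1/(A₁E₁) + 1/(A₂E₂) = 1/(2100×70×10³) + 1/(2025×204×10³) = 9.223×10⁻⁹ N⁻¹.
So P = 0.0007632 / 9.223×10⁻⁹ = 82.75 kN.
σ_{aluminium} = P/A₁ = 82750/2100 = 39.4 MPa, tensile.

σ ≈ 39.4 MPa (tensile)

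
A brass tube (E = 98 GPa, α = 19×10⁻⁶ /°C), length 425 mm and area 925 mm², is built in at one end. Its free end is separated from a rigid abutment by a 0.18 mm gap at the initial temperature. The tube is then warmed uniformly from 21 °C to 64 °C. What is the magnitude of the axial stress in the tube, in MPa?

If the wall were absent the tube would grow by αΔT L = 19×10⁻⁶ × 43 × 425 = 0.3472 mm.
The gap closes (δ_free > 0.18 mm) and the wall then resists a further 0.3472 − 0.18 = 0.1672 mm of expansion.
That suppressed elongation corresponds to σ = E·Δ/L = 98×10³ × 0.1672/425 = 38.56 MPa.

σ ≈ 38.6 MPa (compressive)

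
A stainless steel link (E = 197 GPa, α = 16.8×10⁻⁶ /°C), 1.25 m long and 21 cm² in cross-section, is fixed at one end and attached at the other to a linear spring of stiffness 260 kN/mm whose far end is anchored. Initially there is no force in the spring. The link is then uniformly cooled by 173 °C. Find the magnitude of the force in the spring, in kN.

P ≈ 529 kN

Free thermal contraction: δ_free = αΔT L = 16.8×10⁻⁶ × 173 × 1250 = 3.633 mm.
Let P be the tensile force in the spring. The link extends elastically by PL/(AE) and the spring stretches by P/k; together these equal δ_free.
So P = δ_free / [L/(AE) + 1/k] = 3.633 / [ 1250/(2100×197×10³) + 1/(260×10³) ].
P = 3.633 / 6.868×10⁻⁶ = 529000 N.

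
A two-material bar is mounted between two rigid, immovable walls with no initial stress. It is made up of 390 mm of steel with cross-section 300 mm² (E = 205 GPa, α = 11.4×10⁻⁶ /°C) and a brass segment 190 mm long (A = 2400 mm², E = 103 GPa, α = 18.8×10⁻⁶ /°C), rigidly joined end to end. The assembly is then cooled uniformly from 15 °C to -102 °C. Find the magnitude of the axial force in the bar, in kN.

P ≈ 132 kN (tensile)

If the supports were absent, the total length change would be Σ αᵢΔT Lᵢ = 11.4×10⁻⁶×117×390 + 18.8×10⁻⁶×117×190 = 0.9381 mm.
The walls prevent any net length change, so an axial force P (same in every segment) develops. Compatibility: P · Σ Lᵢ/(AᵢEᵢ) = δ_free.
The series flexibility is Σ Lᵢ/(AᵢEᵢ) = 390/(300×205×10³) + 190/(2400×103×10³) = 7.11×10⁻⁶ mm/N.
So P = 0.9381 / 7.11×10⁻⁶ = 131.9 kN, tensile.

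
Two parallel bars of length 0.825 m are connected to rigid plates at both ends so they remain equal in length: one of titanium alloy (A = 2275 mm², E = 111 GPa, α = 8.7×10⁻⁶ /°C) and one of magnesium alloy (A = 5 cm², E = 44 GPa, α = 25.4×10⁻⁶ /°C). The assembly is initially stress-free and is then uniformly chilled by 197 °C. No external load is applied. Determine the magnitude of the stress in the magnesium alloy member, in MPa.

Equilibrium of a rigid end plate with no external load gives equal and opposite internal forces ±P in the two members. Since α_{magnesium alloy} > α_{titanium alloy}, cooling drives the magnesium alloy into tension and the titanium alloy into compression.
Equating the net (thermal + elastic) strains gives |α₁ − α₂|·ΔT = P·[1/(A₁E₁) + 1/(A₂E₂)].
|α₁ − α₂|·ΔT = 16.7×10⁻⁶ × 197 = 0.00329.
1/(A₁E₁) + 1/(A₂E₂) = 1/(2275×111×10³) + 1/(500×44×10³) = 4.941×10⁻⁸ N⁻¹.
So P = 0.00329 / 4.941×10⁻⁸ = 66.58 kN.
σ_{magnesium alloy} = P/A₂ = 66580/500 = 133.2 MPa, tensile.

σ ≈ 133 MPa (tensile)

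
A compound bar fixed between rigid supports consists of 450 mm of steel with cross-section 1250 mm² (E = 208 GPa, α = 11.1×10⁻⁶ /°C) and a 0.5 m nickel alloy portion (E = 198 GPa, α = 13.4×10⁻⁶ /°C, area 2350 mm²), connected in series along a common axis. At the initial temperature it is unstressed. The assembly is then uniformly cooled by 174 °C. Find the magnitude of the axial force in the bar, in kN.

P ≈ 725 kN (tensile)

With the walls removed the bar would change length by δ_free = Σ αᵢΔT Lᵢ = 11.1×10⁻⁶×174×450 + 13.4×10⁻⁶×174×500 = 2.035 mm.
Since the ends are fixed, an axial force P builds up, equal in every segment, with P · Σ Lᵢ/(AᵢEᵢ) = δ_free.
The series flexibility is Σ Lᵢ/(AᵢEᵢ) = 450/(1250×208×10³) + 500/(2350×198×10³) = 2.805×10⁻⁶ mm/N.
P = 2.035 / 2.805×10⁻⁶ = 725400 N = 725.4 kN, tensile.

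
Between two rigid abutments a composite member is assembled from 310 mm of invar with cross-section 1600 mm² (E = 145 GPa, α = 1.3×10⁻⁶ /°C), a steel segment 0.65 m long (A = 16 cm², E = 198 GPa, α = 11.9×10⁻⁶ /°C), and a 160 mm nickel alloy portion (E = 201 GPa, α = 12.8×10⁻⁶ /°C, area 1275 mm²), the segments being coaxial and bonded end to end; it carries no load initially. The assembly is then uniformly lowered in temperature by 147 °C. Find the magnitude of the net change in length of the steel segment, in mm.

|ΔL| ≈ 0.371 mm

With the walls removed the bar would change length by δ_free = Σ αᵢΔT Lᵢ = 1.3×10⁻⁶×147×310 + 11.9×10⁻⁶×147×650 + 12.8×10⁻⁶×147×160 = 1.497 mm.
The walls prevent any net length change, so an axial force P (same in every segment) develops. Compatibility: P · Σ Lᵢ/(AᵢEᵢ) = δ_free.
Σ Lᵢ/(AᵢEᵢ) = 310/(1600×145×10³) + 650/(1600×198×10³) + 160/(1275×201×10³) = 4.012×10⁻⁶ mm/N.
Hence P = δ_free / Σ(L/AE) = 1.497/4.012×10⁻⁶ = 373.2 kN (tensile).
For the steel segment, free thermal change = 11.9×10⁻⁶×147×650 = 1.137 mm and elastic change from P = 373200×650/(1600×198×10³) = 0.7657 mm; these oppose, so the net change is 0.371 mm (segment shortens).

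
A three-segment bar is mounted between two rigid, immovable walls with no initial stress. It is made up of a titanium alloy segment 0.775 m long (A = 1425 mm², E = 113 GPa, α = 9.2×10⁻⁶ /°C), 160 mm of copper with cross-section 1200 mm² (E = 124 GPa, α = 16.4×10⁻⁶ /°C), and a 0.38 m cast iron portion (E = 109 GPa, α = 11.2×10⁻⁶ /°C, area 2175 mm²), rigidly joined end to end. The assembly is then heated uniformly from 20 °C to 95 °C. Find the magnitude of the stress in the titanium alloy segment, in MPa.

σ ≈ 98.4 MPa (compressive)

With the walls removed the bar would change length by δ_free = Σ αᵢΔT Lᵢ = 9.2×10⁻⁶×75×775 + 16.4×10⁻⁶×75×160 + 11.2×10⁻⁶×75×380 = 1.051 mm.
The rigid supports impose zero overall length change; the single axial force P common to all segments must satisfy P Σ Lᵢ/(AᵢEᵢ) = δ_free.
Σ Lᵢ/(AᵢEᵢ) = 775/(1425×113×10³) + 160/(1200×124×10³) + 380/(2175×109×10³) = 7.491×10⁻⁶ mm/N.
Hence P = δ_free / Σ(L/AE) = 1.051/7.491×10⁻⁶ = 140.3 kN (compressive).
σ_{titanium alloy} = P / A = 140300 / 1425 = 98.43 MPa.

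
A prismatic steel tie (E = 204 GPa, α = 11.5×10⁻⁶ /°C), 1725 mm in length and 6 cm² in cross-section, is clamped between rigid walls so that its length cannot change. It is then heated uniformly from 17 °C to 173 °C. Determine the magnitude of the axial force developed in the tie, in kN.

P ≈ 220 kN (compressive)

The ends cannot move, so σ = EαΔT = 204×10³ × 11.5×10⁻⁶ × 156 = 366 MPa.
Then P = σA = 366 × 600 mm² = 219.6 kN, compressive.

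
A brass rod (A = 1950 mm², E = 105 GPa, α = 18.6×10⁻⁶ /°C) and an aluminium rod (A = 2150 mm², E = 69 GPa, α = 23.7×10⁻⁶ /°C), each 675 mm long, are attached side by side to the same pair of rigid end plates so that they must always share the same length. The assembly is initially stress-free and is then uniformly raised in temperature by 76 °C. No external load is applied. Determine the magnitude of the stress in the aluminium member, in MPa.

Equilibrium of a rigid end plate with no external load gives equal and opposite internal forces ±P in the two members. Since α_{aluminium} > α_{brass}, heating drives the aluminium into compression and the brass into tension.
Compatibility of the two members (thermal + elastic change equal): (α₁ − α₂)ΔT = P·[1/(A₁E₁) + 1/(A₂E₂)].
|α₁ − α₂|·ΔT = 5.1×10⁻⁶ × 76 = 0.0003876.
1/(A₁E₁) + 1/(A₂E₂) = 1/(1950×105×10³) + 1/(2150×69×10³) = 1.162×10⁻⁸ N⁻¹.
So P = 0.0003876 / 1.162×10⁻⁸ = 33.34 kN.
σ_{aluminium} = P/A₂ = 33340/2150 = 15.51 MPa, compressive.

σ ≈ 15.5 MPa (compressive)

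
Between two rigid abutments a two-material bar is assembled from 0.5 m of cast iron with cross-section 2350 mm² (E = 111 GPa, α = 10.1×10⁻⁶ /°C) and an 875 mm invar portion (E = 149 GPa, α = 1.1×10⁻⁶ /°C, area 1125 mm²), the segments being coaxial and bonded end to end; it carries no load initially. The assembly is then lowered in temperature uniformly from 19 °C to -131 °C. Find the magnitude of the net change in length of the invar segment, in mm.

|ΔL| ≈ 0.515 mm

Free thermal contraction of the whole bar: Σ αᵢΔT Lᵢ = 10.1×10⁻⁶×150×500 + 1.1×10⁻⁶×150×875 = 0.9019 mm.
The walls prevent any net length change, so an axial force P (same in every segment) develops. Compatibility: P · Σ Lᵢ/(AᵢEᵢ) = δ_free.
The series flexibility is Σ Lᵢ/(AᵢEᵢ) = 500/(2350×111×10³) + 875/(1125×149×10³) = 7.137×10⁻⁶ mm/N.
Hence P = δ_free / Σ(L/AE) = 0.9019/7.137×10⁻⁶ = 126.4 kN (tensile).
For the invar segment, free thermal change = 1.1×10⁻⁶×150×875 = 0.1444 mm and elastic change from P = 126400×875/(1125×149×10³) = 0.6596 mm; these oppose, so the net change is 0.515 mm (segment lengthens).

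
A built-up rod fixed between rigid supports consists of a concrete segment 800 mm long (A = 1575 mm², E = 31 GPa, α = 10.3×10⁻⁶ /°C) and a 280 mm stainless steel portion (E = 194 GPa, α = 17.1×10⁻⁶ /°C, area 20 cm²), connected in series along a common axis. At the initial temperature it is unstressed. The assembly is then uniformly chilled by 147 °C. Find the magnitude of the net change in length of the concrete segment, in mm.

Free thermal contraction of the whole bar: Σ αᵢΔT Lᵢ = 10.3×10⁻⁶×147×800 + 17.1×10⁻⁶×147×280 = 1.915 mm.
Since the ends are fixed, an axial force P builds up, equal in every segment, with P · Σ Lᵢ/(AᵢEᵢ) = δ_free.
The series flexibility is Σ Lᵢ/(AᵢEᵢ) = 800/(1575×31×10³) + 280/(2000×194×10³) = 1.711×10⁻⁵ mm/N.
So P = 1.915 / 1.711×10⁻⁵ = 112 kN, tensile.
For the concrete segment, free thermal change = 10.3×10⁻⁶×147×800 = 1.211 mm and elastic change from P = 112000×800/(1575×31×10³) = 1.834 mm; these oppose, so the net change is 0.623 mm (segment lengthens).

|ΔL| ≈ 0.623 mm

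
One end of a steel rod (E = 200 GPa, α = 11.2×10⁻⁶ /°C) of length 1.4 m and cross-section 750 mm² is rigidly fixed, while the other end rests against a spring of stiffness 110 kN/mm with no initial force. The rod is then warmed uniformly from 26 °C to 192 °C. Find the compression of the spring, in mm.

δ ≈ 1.28 mm

If the spring were absent the rod would lengthen by αΔT L = 11.2×10⁻⁶ × 166 × 1400 = 2.603 mm.
Let P be the compressive force at the spring. The rod shortens elastically by PL/(AE) and the spring compresses by P/k; together these equal δ_free.
P [ L/(AE) + 1/k ] = δ_free → P [ 1400/(750×200×10³) + 1/(110×10³) ] = 2.603.
P = 2.603 / 1.842×10⁻⁵ = 141300 N.
Spring compression = P/k = 141300/(110×10³) = 1.284 mm.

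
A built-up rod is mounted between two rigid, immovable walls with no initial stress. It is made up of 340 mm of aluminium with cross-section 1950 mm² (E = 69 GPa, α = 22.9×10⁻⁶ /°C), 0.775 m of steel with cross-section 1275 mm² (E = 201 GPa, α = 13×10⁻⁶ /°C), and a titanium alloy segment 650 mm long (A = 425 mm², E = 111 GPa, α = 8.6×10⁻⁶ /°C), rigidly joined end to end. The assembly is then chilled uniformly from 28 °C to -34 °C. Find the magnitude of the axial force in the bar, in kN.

P ≈ 75.2 kN (tensile)

If the supports were absent, the total length change would be Σ αᵢΔT Lᵢ = 22.9×10⁻⁶×62×340 + 13×10⁻⁶×62×775 + 8.6×10⁻⁶×62×650 = 1.454 mm.
Since the ends are fixed, an axial force P builds up, equal in every segment, with P · Σ Lᵢ/(AᵢEᵢ) = δ_free.
The series flexibility is Σ Lᵢ/(AᵢEᵢ) = 340/(1950×69×10³) + 775/(1275×201×10³) + 650/(425×111×10³) = 1.933×10⁻⁵ mm/N.
P = 1.454 / 1.933×10⁻⁵ = 75220 N = 75.22 kN, tensile.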